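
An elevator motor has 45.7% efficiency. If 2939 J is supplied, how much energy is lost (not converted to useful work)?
W_out = η × W_in = 0.457×2939 = 1343.1 J
W_lost = W_in − W_out = 2939 − 1343.1 = 1595.9 J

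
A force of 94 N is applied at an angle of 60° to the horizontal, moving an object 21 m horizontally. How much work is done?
W = Fd cosθ = 94×21×cos(60°) = 987.0 J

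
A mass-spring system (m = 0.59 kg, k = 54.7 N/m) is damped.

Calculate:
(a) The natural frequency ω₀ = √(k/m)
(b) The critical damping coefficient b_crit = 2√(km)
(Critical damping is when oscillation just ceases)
ω₀ = √(k/m) = √(54.7/0.59) = 9.629 rad/s
b_crit = 2√(km) = 2√(54.7×0.59) = 11.36 kg/s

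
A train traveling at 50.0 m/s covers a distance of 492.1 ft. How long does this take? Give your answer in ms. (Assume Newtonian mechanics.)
t = d/v (with unit conversion) = 3000.0 ms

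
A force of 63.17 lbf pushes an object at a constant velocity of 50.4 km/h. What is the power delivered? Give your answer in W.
P = Fv = 281 N × 14 m/s = 3934 W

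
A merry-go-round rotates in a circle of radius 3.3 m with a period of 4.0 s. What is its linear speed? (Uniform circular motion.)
v = 2πr/T = 2π×3.3/4.0 = 5.18 m/s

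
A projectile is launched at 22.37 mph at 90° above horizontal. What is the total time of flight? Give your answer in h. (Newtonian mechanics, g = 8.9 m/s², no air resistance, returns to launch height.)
T = 2v₀sin(θ)/g (with unit conversion) = 0.0006242 h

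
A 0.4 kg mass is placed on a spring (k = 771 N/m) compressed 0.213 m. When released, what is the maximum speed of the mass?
½kx² = ½mv² → v = x√(k/m) = 0.213×√(771/0.4) = 9.351 m/s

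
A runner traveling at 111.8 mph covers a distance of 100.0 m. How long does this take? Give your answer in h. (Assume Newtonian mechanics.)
t = d/v (with unit conversion) = 0.0005558 h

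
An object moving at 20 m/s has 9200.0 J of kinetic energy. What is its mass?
KE = ½mv² → m = 2KE/v² = 2×9200.0/20² = 46.0 kg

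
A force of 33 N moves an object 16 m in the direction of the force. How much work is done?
W = Fd = 33×16 = 528.0 J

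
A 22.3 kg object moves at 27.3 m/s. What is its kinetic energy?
KE = ½mv² = ½×22.3×27.3² = 8309.984 J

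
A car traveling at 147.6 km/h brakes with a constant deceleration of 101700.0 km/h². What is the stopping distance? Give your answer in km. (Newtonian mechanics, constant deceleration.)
d = v₀² / (2a) (with unit conversion) = 0.1071 km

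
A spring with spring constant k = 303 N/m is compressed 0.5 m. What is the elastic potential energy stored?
PE = ½kx² = ½×303×0.5² = 37.88 J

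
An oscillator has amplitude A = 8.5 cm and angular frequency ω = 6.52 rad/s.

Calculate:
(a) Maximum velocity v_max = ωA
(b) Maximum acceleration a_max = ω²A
v_max = ωA = 6.52×0.085 = 0.5542 m/s
a_max = ω²A = 6.52²×0.085 = 3.613 m/s²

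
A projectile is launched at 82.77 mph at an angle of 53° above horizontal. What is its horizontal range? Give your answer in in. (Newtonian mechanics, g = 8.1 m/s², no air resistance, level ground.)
R = v₀² sin(2θ) / g (with unit conversion) = 6397.0 in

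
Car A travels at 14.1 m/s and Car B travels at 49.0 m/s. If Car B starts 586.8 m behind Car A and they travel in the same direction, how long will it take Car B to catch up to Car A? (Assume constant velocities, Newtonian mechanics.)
Relative speed: v_rel = 49.0 - 14.1 = 34.9 m/s
Time to catch: t = d₀/v_rel = 586.8/34.9 = 16.81 s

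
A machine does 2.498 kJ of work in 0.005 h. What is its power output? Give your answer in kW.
P = W/t = 2498 J / 18 s = 138.8 W = 0.1388 kW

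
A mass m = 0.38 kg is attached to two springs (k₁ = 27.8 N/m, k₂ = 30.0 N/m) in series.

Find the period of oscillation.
k_eq = k₁k₂/(k₁+k₂) = 14.43 N/m
T = 2π√(m/k_eq) = 2π√(0.38/14.43) = 1.02 s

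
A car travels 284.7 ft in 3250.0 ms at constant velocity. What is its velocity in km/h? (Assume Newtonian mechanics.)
v = d/t (with unit conversion) = 96.12 km/h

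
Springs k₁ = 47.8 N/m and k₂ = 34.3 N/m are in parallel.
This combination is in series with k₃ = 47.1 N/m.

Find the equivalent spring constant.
k₁₂ = k₁ + k₂ = 82.1 N/m (parallel)
1/k_eq = 1/k₁₂ + 1/k₃ → k_eq = 29.93 N/m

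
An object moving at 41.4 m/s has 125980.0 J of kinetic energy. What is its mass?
KE = ½mv² → m = 2KE/v² = 2×125980.0/41.4² = 147.0 kg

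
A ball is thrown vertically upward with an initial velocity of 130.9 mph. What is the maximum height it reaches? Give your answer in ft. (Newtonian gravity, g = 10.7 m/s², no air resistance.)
h_max = v₀²/(2g) (with unit conversion) = 525.0 ft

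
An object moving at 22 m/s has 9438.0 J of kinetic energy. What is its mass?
KE = ½mv² → m = 2KE/v² = 2×9438.0/22² = 39.0 kg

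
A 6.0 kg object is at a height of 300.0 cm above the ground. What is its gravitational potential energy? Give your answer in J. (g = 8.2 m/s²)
PE = mgh = 6 kg × 8.2 m/s² × 3 m = 147.6 J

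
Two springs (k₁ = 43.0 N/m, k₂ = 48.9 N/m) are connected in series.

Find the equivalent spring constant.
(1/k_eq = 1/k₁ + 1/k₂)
1/k_eq = 1/43.0 + 1/48.9 = 0.043706; k_eq = 22.88 N/m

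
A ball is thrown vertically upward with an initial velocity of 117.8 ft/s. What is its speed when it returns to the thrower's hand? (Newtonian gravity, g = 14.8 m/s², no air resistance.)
By conservation of energy, the ball returns at the same speed = 117.8 ft/s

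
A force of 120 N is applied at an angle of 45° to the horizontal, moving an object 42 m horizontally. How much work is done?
W = Fd cosθ = 120×42×cos(45°) = 3563.8 J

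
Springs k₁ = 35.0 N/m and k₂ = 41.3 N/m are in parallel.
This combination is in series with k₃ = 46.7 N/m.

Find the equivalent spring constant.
k₁₂ = k₁ + k₂ = 76.3 N/m (parallel)
1/k_eq = 1/k₁₂ + 1/k₃ → k_eq = 28.97 N/m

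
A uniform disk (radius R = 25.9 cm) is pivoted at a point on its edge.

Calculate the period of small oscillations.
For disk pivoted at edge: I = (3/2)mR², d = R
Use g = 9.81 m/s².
I/m = (3/2)R² = 0.1006 m²; d = R = 0.259 m
T = 2π√((3/2)R²/(gR)) = 2π√(3R/(2g)) = 1.25 s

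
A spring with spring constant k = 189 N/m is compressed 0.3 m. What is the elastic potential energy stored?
PE = ½kx² = ½×189×0.3² = 8.505 J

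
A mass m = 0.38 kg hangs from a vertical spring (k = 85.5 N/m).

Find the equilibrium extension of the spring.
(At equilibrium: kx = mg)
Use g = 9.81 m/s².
x_eq = mg/k = 0.38×9.81/85.5 = 0.0436 m = 4.36 cm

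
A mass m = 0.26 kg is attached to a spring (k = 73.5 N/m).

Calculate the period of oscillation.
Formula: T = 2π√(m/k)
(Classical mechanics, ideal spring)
T = 2π√(m/k) = 2π√(0.26/73.5) = 0.3737 s; f = 1/T = 2.676 Hz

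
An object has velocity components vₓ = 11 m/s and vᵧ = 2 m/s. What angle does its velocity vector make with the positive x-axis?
θ = arctan(vᵧ/vₓ) = arctan(2/11) = 10.3°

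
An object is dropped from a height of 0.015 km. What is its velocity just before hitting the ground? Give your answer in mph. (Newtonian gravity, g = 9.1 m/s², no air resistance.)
v = √(2gh) (with unit conversion) = 36.96 mph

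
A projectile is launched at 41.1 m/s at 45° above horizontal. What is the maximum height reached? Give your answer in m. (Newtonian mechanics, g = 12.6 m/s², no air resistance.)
H = v₀²sin²(θ)/(2g) = 33.52 m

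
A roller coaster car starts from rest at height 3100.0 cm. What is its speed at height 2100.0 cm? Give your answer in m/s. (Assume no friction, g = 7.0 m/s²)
mgh₁ = ½mv₂² + mgh₂ → v₂ = √(2g(h₁−h₂)) = √(2×7.0×(31−21)) = 11.83 m/s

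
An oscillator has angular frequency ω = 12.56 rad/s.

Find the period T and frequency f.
T = 2π/ω = 2π/12.56 = 0.5003 s; f = ω/2π = 1.999 Hz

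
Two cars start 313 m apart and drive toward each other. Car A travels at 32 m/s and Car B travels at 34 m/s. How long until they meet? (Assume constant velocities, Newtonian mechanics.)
Combined speed: v_combined = 32 + 34 = 66 m/s
Time to meet: t = d/66 = 313/66 = 4.74 s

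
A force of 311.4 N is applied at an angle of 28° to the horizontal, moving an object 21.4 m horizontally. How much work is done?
W = Fd cosθ = 311.4×21.4×cos(28°) = 5883.9 J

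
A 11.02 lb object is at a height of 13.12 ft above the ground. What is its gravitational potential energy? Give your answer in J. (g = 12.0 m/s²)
PE = mgh = 4.999 kg × 12.0 m/s² × 3.999 m = 239.9 J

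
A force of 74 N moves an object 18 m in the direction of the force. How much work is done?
W = Fd = 74×18 = 1332.0 J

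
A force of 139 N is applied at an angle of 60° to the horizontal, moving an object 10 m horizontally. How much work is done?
W = Fd cosθ = 139×10×cos(60°) = 695.0 J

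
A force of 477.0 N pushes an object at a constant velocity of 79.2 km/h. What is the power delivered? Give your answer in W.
P = Fv = 477 N × 22 m/s = 1.049e+04 W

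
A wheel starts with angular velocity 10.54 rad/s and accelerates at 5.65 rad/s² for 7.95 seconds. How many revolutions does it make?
θ = ω₀t + ½αt² = 10.54×7.95 + ½×5.65×7.95² = 262.34 rad
Revolutions = θ/(2π) = 262.34/(2π) = 41.75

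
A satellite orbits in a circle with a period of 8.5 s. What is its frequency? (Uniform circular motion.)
f = 1/T = 1/8.5 = 0.1176 Hz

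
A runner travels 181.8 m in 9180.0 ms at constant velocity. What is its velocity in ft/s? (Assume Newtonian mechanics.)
v = d/t (with unit conversion) = 64.97 ft/s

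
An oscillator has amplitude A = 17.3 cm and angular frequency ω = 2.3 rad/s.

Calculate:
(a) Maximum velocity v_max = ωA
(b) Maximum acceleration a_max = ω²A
v_max = ωA = 2.3×0.173 = 0.3979 m/s
a_max = ω²A = 2.3²×0.173 = 0.9152 m/s²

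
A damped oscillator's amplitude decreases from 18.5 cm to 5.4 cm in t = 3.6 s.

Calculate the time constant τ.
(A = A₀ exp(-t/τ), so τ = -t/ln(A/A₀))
A/A₀ = 5.4/18.5 = 0.2919; ln(A/A₀) = -1.231
τ = −t/ln(A/A₀) = −3.6/-1.231 = 2.924 s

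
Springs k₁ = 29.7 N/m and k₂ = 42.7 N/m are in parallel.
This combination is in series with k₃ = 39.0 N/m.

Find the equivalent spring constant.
k₁₂ = k₁ + k₂ = 72.4 N/m (parallel)
1/k_eq = 1/k₁₂ + 1/k₃ → k_eq = 25.35 N/m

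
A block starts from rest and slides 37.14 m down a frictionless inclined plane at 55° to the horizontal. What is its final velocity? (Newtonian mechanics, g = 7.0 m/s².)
a = g sin(θ) = 7.0 × sin(55°) = 5.73 m/s²
v = √(2ad) = √(2 × 5.73 × 37.14) = 20.64 m/s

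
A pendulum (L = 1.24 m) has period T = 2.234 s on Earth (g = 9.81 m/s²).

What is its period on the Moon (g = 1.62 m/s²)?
T = 2π√(L/g), so T_moon/T_earth = √(g_earth/g_moon)
T_moon = 2π√(1.24/1.62) = 5.497 s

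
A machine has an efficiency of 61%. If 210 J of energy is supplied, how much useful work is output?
W_out = η × W_in = 0.61 × 210 = 128.1 J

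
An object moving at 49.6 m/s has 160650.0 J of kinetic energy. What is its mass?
KE = ½mv² → m = 2KE/v² = 2×160650.0/49.6² = 130.6 kg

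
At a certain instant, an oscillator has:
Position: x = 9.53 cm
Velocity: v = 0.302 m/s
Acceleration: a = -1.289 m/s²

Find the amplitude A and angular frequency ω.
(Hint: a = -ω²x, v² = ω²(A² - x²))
a = −ω²x → ω = √(|a|/x) = √(1.289/0.0953) = 3.678 rad/s
v² = ω²(A² − x²) → A = √(x² + v²/ω²) = √(0.0953² + 0.302²/3.678²) = 0.1258 m = 12.58 cm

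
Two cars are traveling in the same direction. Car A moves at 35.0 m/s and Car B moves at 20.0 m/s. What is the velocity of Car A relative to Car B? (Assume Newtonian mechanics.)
v_rel = v_A - v_B = 35.0 - 20.0 = 15.0 m/s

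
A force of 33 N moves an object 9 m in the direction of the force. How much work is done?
W = Fd = 33×9 = 297.0 J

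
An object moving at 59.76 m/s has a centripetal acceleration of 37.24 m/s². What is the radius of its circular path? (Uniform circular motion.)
r = v²/a_c = 59.76²/37.24 = 95.9 m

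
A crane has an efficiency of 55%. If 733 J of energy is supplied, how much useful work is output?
W_out = η × W_in = 0.55 × 733 = 403.15 J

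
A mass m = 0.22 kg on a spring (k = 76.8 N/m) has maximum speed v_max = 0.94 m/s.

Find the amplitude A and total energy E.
½mv²_max = ½kA² → A = v_max√(m/k) = 0.94×√(0.22/76.8) = 0.05031 m = 5.031 cm
E = ½mv²_max = ½×0.22×0.94² = 0.0972 J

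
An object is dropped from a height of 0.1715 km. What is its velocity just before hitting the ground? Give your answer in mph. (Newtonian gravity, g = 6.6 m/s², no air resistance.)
v = √(2gh) (with unit conversion) = 106.4 mph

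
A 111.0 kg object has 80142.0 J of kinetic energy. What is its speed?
KE = ½mv² → v = √(2KE/m) = √(2×80142.0/111.0) = 38.0 m/s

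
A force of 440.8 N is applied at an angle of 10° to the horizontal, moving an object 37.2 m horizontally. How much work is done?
W = Fd cosθ = 440.8×37.2×cos(10°) = 16149.0 J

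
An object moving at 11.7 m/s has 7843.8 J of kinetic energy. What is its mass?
KE = ½mv² → m = 2KE/v² = 2×7843.8/11.7² = 114.6 kg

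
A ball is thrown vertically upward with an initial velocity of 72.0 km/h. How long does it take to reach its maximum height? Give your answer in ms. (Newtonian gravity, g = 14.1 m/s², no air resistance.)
t_up = v₀/g (with unit conversion) = 1418.0 ms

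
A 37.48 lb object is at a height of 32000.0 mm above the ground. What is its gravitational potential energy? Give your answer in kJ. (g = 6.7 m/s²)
PE = mgh = 17 kg × 6.7 m/s² × 32 m = 3645 J = 3.645 kJ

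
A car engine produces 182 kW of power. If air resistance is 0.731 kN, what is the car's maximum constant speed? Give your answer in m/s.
P = Fv → v = P/F = 182000 W / 731 N = 249 m/s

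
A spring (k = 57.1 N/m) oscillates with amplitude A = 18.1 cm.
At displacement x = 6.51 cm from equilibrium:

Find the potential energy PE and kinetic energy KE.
E_total = ½kA² = ½×57.1×(0.181)² = 0.9353 J
PE = ½kx² = ½×57.1×(0.0651)² = 0.121 J
KE = E_total − PE = 0.8143 J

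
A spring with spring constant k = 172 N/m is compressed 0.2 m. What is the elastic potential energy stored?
PE = ½kx² = ½×172×0.2² = 3.44 J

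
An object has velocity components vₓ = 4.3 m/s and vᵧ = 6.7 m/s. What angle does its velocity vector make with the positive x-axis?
θ = arctan(vᵧ/vₓ) = arctan(6.7/4.3) = 57.31°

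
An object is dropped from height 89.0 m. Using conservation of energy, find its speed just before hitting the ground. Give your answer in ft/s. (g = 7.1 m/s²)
mgh = ½mv² → v = √(2gh) = √(2×7.1×89) = 35.55 m/s = 116.6 ft/s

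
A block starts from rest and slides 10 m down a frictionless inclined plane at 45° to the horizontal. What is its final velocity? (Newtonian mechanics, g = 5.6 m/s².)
a = g sin(θ) = 5.6 × sin(45°) = 3.96 m/s²
v = √(2ad) = √(2 × 3.96 × 10) = 8.9 m/s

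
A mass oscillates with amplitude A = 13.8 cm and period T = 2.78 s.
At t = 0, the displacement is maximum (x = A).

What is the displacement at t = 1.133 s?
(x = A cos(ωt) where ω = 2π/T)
ω = 2π/T = 2π/2.78 = 2.26 rad/s
x = A cos(ωt) = 13.8×cos(2.26×1.133) = -11.54 cm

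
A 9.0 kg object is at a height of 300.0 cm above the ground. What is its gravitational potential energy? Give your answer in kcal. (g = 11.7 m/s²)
PE = mgh = 9 kg × 11.7 m/s² × 3 m = 315.9 J = 0.0755 kcal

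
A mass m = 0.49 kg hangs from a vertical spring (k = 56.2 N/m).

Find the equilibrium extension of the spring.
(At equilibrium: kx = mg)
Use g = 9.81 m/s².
x_eq = mg/k = 0.49×9.81/56.2 = 0.08553 m = 8.553 cm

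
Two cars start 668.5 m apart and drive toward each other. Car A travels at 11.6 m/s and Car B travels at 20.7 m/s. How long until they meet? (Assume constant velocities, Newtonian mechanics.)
Combined speed: v_combined = 11.6 + 20.7 = 32.3 m/s
Time to meet: t = d/32.3 = 668.5/32.3 = 20.7 s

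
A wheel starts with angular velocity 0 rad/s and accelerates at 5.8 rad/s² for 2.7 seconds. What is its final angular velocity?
ω = ω₀ + αt = 0 + 5.8 × 2.7 = 15.66 rad/s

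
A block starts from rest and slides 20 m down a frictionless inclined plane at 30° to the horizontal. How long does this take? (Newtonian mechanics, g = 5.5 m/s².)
a = g sin(θ) = 5.5 × sin(30°) = 2.75 m/s²
t = √(2d/a) = √(2 × 20 / 2.75) = 3.81 s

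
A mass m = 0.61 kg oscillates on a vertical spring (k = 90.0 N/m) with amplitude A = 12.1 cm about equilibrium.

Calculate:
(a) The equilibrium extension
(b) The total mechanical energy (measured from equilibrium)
x_eq = mg/k = 0.61×9.81/90.0 = 0.06649 m = 6.649 cm
E = ½kA² = ½×90.0×(0.121)² = 0.6588 J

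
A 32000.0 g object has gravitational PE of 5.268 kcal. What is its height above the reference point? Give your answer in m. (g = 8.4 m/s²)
PE = mgh → h = PE/(mg) = 2.204e+04 J / (32 kg × 8.4 m/s²) = 82 m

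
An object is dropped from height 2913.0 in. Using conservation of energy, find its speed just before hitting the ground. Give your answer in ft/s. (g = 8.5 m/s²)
mgh = ½mv² → v = √(2gh) = √(2×8.5×73.99) = 35.47 m/s = 116.4 ft/s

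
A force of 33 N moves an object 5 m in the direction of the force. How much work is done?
W = Fd = 33×5 = 165.0 J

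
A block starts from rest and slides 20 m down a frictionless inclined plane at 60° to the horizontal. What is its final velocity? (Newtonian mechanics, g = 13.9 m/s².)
a = g sin(θ) = 13.9 × sin(60°) = 12.04 m/s²
v = √(2ad) = √(2 × 12.04 × 20) = 21.94 m/s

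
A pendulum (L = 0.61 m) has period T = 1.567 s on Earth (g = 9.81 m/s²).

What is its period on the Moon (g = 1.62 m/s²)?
T = 2π√(L/g), so T_moon/T_earth = √(g_earth/g_moon)
T_moon = 2π√(0.61/1.62) = 3.856 s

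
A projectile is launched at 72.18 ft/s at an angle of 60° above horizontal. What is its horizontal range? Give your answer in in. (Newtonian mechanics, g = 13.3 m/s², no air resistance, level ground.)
R = v₀² sin(2θ) / g (with unit conversion) = 1241.0 in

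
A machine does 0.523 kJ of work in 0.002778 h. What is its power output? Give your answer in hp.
P = W/t = 523 J / 10 s = 52.3 W = 0.07013 hp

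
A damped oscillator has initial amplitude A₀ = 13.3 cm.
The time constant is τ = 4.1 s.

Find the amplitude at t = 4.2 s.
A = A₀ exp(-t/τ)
A = A₀ exp(−t/τ) = 13.3×exp(−4.2/4.1) = 4.775 cm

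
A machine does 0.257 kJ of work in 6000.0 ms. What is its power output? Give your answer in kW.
P = W/t = 257 J / 6 s = 42.83 W = 0.04283 kW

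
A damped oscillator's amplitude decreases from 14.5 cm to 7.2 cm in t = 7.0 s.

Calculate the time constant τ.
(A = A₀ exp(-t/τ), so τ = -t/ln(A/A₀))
A/A₀ = 7.2/14.5 = 0.4966; ln(A/A₀) = -0.7001
τ = −t/ln(A/A₀) = −7.0/-0.7001 = 9.999 s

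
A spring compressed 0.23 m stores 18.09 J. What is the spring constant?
PE = ½kx² → k = 2PE/x² = 2×18.09/0.23² = 683.9 N/m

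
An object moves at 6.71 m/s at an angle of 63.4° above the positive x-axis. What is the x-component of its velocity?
vₓ = v cos(θ) = 6.71 × cos(63.4°) = 3.0 m/s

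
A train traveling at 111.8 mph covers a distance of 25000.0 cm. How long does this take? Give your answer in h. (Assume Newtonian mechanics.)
t = d/v (with unit conversion) = 0.001389 h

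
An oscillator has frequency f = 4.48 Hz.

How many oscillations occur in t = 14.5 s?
n = f×t = 4.48×14.5 = 64.96 oscillations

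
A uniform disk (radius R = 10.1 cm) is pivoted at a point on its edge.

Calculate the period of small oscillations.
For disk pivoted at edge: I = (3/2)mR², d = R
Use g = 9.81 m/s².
I/m = (3/2)R² = 0.0153 m²; d = R = 0.101 m
T = 2π√((3/2)R²/(gR)) = 2π√(3R/(2g)) = 0.7808 s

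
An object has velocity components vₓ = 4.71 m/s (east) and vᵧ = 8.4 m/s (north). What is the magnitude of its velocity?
|v| = √(vₓ² + vᵧ²) = √(4.71² + 8.4²) = √(92.7441) = 9.63 m/s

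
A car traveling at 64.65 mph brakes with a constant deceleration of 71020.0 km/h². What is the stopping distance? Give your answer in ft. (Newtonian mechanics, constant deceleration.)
d = v₀² / (2a) (with unit conversion) = 250.0 ft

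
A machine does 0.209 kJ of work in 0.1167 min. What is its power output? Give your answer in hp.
P = W/t = 209 J / 7.002 s = 29.85 W = 0.04003 hp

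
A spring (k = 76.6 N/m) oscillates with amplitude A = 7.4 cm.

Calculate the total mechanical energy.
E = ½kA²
E = ½kA² = ½×76.6×(0.074)² = 0.2097 J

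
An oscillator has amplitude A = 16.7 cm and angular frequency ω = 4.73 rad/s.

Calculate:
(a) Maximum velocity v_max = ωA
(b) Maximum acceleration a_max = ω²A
v_max = ωA = 4.73×0.167 = 0.7899 m/s
a_max = ω²A = 4.73²×0.167 = 3.736 m/s²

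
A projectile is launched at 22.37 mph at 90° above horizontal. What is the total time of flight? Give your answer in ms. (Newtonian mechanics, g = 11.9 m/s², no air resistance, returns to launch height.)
T = 2v₀sin(θ)/g (with unit conversion) = 1681.0 ms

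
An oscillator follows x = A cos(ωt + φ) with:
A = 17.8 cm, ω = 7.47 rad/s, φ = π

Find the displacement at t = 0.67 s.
x = A cos(ωt + φ) = 17.8×cos(7.47×0.67 + π) = -5.133 cm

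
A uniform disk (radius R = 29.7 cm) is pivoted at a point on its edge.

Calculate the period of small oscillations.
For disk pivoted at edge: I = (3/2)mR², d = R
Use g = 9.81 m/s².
I/m = (3/2)R² = 0.1323 m²; d = R = 0.297 m
T = 2π√((3/2)R²/(gR)) = 2π√(3R/(2g)) = 1.339 s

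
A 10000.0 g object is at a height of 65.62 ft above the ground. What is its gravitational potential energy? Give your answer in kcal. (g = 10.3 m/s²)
PE = mgh = 10 kg × 10.3 m/s² × 20 m = 2060 J = 0.4924 kcal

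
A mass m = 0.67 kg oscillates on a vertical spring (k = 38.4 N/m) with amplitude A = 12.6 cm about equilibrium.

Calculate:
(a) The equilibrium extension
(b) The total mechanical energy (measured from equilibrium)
x_eq = mg/k = 0.67×9.81/38.4 = 0.1712 m = 17.12 cm
E = ½kA² = ½×38.4×(0.126)² = 0.3048 J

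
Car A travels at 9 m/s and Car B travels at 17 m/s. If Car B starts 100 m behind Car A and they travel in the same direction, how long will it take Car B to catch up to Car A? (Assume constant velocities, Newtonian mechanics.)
Relative speed: v_rel = 17 - 9 = 8 m/s
Time to catch: t = d₀/v_rel = 100/8 = 12.5 s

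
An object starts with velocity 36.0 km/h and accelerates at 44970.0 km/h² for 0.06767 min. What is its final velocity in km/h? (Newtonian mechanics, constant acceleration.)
v = v₀ + at (with unit conversion) = 86.72 km/h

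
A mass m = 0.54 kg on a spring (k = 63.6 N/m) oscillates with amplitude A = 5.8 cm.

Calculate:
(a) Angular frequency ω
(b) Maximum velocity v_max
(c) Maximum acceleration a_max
ω = √(k/m) = √(63.6/0.54) = 10.85 rad/s
v_max = ωA = 10.85×0.058 = 0.6294 m/s
a_max = ω²A = 10.85²×0.058 = 6.831 m/s²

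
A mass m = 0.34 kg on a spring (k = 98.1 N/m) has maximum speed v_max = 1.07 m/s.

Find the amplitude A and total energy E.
½mv²_max = ½kA² → A = v_max√(m/k) = 1.07×√(0.34/98.1) = 0.06299 m = 6.299 cm
E = ½mv²_max = ½×0.34×1.07² = 0.1946 J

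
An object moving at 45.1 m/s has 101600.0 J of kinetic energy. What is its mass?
KE = ½mv² → m = 2KE/v² = 2×101600.0/45.1² = 99.9 kg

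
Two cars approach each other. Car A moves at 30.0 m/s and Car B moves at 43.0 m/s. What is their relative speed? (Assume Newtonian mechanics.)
v_rel = v_A + v_B = 30.0 + 43.0 = 73.0 m/s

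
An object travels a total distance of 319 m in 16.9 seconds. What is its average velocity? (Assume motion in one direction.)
v_avg = Δd / Δt = 319 / 16.9 = 18.88 m/s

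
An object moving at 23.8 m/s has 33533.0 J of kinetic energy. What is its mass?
KE = ½mv² → m = 2KE/v² = 2×33533.0/23.8² = 118.4 kg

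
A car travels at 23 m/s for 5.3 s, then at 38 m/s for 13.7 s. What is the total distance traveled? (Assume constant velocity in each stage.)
d₁ = v₁t₁ = 23 × 5.3 = 121.9 m
d₂ = v₂t₂ = 38 × 13.7 = 520.6 m
d_total = 121.9 + 520.6 = 642.5 m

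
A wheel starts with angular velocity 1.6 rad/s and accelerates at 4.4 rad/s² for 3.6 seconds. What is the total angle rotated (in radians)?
θ = ω₀t + ½αt² = 1.6×3.6 + ½×4.4×3.6² = 34.27 rad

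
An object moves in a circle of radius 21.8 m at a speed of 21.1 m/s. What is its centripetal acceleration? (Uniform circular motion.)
a_c = v²/r = 21.1²/21.8 = 445.21/21.8 = 20.42 m/s²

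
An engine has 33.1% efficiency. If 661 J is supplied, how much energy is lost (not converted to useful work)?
W_out = η × W_in = 0.331×661 = 218.79 J
W_lost = W_in − W_out = 661 − 218.79 = 442.21 J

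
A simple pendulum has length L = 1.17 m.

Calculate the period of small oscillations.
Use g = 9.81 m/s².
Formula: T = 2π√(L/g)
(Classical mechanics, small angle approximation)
T = 2π√(L/g) = 2π√(1.17/9.81) = 2.17 s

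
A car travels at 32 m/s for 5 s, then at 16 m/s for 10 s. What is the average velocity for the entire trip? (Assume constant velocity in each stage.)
d₁ = v₁t₁ = 32 × 5 = 160 m
d₂ = v₂t₂ = 16 × 10 = 160 m
d_total = 320 m, t_total = 15 s
v_avg = d_total/t_total = 320/15 = 21.33 m/s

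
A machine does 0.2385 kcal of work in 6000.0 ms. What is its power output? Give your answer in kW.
P = W/t = 997.9 J / 6 s = 166.3 W = 0.1663 kW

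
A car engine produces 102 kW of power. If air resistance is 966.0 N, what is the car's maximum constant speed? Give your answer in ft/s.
P = Fv → v = P/F = 102000 W / 966 N = 105.6 m/s = 346.4 ft/s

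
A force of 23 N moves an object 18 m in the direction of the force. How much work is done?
W = Fd = 23×18 = 414.0 J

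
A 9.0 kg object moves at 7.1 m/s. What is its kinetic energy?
KE = ½mv² = ½×9.0×7.1² = 226.845 J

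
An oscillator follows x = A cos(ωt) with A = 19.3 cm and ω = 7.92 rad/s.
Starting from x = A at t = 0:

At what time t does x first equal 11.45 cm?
cos(ωt) = x/A = 11.45/19.3 = 0.5933
ωt = arccos(0.5933) = 0.9357 rad
t = 0.9357/7.92 = 0.1181 s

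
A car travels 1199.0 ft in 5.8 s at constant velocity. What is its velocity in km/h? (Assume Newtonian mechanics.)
v = d/t (with unit conversion) = 226.8 km/h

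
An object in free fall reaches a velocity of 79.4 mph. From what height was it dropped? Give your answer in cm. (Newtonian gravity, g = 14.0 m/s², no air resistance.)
h = v²/(2g) (with unit conversion) = 4500.0 cm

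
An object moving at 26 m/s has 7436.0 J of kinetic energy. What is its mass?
KE = ½mv² → m = 2KE/v² = 2×7436.0/26² = 22.0 kg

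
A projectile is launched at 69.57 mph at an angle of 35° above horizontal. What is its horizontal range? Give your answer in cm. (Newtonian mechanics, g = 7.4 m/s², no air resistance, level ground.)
R = v₀² sin(2θ) / g (with unit conversion) = 12280.0 cm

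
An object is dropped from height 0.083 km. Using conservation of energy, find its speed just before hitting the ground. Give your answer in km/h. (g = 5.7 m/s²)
mgh = ½mv² → v = √(2gh) = √(2×5.7×83) = 30.76 m/s = 110.7 km/h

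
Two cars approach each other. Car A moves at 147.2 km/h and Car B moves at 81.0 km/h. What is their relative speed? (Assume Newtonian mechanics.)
v_rel = v_A + v_B = 147.2 + 81.0 = 228.2 km/h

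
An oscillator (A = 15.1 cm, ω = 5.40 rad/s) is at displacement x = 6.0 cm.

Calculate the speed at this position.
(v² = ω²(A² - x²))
v = ω√(A² − x²) = 5.4×√(0.151² − 0.06²) = 0.7483 m/s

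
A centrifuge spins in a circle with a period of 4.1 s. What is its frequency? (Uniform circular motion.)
f = 1/T = 1/4.1 = 0.2439 Hz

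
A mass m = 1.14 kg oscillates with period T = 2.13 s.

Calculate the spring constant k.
T = 2π√(m/k) → k = m(2π/T)² = 1.14×(2π/2.13)² = 9.92 N/m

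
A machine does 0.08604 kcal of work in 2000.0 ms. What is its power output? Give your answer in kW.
P = W/t = 360 J / 2 s = 180 W = 0.18 kW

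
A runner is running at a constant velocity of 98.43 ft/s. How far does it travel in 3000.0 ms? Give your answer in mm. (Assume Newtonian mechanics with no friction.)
d = vt (with unit conversion) = 90000.0 mm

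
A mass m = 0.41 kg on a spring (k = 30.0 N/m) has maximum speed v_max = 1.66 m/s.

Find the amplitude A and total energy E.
½mv²_max = ½kA² → A = v_max√(m/k) = 1.66×√(0.41/30.0) = 0.1941 m = 19.41 cm
E = ½mv²_max = ½×0.41×1.66² = 0.5649 J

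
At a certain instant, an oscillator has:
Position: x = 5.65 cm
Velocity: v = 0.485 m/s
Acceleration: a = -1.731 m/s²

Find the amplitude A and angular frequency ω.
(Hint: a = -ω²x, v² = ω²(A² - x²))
a = −ω²x → ω = √(|a|/x) = √(1.731/0.0565) = 5.535 rad/s
v² = ω²(A² − x²) → A = √(x² + v²/ω²) = √(0.0565² + 0.485²/5.535²) = 0.1043 m = 10.43 cm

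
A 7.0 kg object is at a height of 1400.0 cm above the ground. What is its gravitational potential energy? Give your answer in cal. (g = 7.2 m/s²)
PE = mgh = 7 kg × 7.2 m/s² × 14 m = 705.6 J = 168.6 cal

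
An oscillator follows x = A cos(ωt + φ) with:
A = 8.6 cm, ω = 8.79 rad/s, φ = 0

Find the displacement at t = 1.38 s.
x = A cos(ωt + φ) = 8.6×cos(8.79×1.38 + 0) = 7.795 cm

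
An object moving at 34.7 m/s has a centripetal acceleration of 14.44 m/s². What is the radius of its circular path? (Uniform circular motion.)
r = v²/a_c = 34.7²/14.44 = 83.39 m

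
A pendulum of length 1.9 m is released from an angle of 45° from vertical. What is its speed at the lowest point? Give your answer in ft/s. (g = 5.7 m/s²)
h = L(1 − cosθ) = 1.9×(1 − cos45°) = 0.5565 m
v = √(2gh) = √(2×5.7×0.5565) = 2.519 m/s = 8.264 ft/s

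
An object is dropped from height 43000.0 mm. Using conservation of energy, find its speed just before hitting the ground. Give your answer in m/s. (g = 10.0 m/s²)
mgh = ½mv² → v = √(2gh) = √(2×10.0×43) = 29.33 m/s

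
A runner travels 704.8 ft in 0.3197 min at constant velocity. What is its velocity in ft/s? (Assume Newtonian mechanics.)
v = d/t (with unit conversion) = 36.74 ft/s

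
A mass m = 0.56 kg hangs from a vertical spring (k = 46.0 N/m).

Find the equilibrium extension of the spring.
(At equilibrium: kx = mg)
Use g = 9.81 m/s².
x_eq = mg/k = 0.56×9.81/46.0 = 0.1194 m = 11.94 cm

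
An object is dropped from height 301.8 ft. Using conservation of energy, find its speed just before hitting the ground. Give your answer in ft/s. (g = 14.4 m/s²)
mgh = ½mv² → v = √(2gh) = √(2×14.4×91.99) = 51.47 m/s = 168.9 ft/s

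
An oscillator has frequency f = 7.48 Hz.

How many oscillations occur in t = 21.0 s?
n = f×t = 7.48×21.0 = 157.1 oscillations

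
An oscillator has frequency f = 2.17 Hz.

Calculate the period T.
T = 1/f = 1/2.17 = 0.4608 s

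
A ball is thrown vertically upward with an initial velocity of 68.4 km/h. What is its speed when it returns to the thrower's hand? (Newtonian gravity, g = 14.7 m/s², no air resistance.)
By conservation of energy, the ball returns at the same speed = 68.4 km/h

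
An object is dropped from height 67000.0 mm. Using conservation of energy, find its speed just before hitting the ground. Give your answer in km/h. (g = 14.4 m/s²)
mgh = ½mv² → v = √(2gh) = √(2×14.4×67) = 43.93 m/s = 158.1 km/h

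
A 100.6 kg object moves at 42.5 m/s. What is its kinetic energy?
KE = ½mv² = ½×100.6×42.5² = 90854.38 J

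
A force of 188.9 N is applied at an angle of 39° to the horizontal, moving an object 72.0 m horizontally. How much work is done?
W = Fd cosθ = 188.9×72.0×cos(39°) = 10570.0 J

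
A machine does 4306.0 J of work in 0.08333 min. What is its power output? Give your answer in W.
P = W/t = 4306 J / 5 s = 861.2 W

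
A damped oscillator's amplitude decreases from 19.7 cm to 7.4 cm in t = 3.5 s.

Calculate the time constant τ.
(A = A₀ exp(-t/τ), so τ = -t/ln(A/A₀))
A/A₀ = 7.4/19.7 = 0.3756; ln(A/A₀) = -0.9791
τ = −t/ln(A/A₀) = −3.5/-0.9791 = 3.575 s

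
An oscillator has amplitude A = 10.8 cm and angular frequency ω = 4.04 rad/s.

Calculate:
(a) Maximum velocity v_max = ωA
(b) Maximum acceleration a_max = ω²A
v_max = ωA = 4.04×0.108 = 0.4363 m/s
a_max = ω²A = 4.04²×0.108 = 1.763 m/s²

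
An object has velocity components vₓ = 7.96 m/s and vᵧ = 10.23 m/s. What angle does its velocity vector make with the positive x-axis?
θ = arctan(vᵧ/vₓ) = arctan(10.23/7.96) = 52.11°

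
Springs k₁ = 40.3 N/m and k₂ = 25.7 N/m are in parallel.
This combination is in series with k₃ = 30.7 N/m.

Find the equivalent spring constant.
k₁₂ = k₁ + k₂ = 66 N/m (parallel)
1/k_eq = 1/k₁₂ + 1/k₃ → k_eq = 20.95 N/m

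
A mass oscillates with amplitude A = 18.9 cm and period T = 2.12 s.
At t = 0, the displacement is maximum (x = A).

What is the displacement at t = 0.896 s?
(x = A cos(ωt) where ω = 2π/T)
ω = 2π/T = 2π/2.12 = 2.964 rad/s
x = A cos(ωt) = 18.9×cos(2.964×0.896) = -16.71 cm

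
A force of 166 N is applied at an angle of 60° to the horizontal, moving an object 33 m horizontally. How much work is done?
W = Fd cosθ = 166×33×cos(60°) = 2739.0 J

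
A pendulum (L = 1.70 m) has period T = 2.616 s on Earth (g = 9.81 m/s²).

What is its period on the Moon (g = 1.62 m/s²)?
T = 2π√(L/g), so T_moon/T_earth = √(g_earth/g_moon)
T_moon = 2π√(1.7/1.62) = 6.436 s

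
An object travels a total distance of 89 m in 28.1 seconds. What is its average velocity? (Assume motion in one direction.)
v_avg = Δd / Δt = 89 / 28.1 = 3.17 m/s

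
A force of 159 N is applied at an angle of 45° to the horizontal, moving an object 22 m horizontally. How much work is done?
W = Fd cosθ = 159×22×cos(45°) = 2473.5 J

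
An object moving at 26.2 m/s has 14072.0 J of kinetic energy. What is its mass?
KE = ½mv² → m = 2KE/v² = 2×14072.0/26.2² = 41.0 kg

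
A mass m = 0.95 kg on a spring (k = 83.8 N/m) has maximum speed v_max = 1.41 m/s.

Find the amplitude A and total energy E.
½mv²_max = ½kA² → A = v_max√(m/k) = 1.41×√(0.95/83.8) = 0.1501 m = 15.01 cm
E = ½mv²_max = ½×0.95×1.41² = 0.9443 J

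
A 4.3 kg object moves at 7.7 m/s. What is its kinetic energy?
KE = ½mv² = ½×4.3×7.7² = 127.4735 J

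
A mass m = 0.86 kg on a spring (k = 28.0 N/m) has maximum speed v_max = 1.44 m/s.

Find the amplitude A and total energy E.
½mv²_max = ½kA² → A = v_max√(m/k) = 1.44×√(0.86/28.0) = 0.2524 m = 25.24 cm
E = ½mv²_max = ½×0.86×1.44² = 0.8916 J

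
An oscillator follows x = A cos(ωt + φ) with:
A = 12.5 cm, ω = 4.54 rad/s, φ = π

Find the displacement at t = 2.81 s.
x = A cos(ωt + φ) = 12.5×cos(4.54×2.81 + π) = -12.27 cm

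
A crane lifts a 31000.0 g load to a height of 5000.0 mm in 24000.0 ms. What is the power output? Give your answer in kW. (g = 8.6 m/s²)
W = mgh = 31×8.6×5 = 1333 J
P = W/t = 1333/24 = 55.54 W = 0.05554 kW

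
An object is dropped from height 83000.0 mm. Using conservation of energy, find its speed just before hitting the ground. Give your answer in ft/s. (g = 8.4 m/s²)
mgh = ½mv² → v = √(2gh) = √(2×8.4×83) = 37.34 m/s = 122.5 ft/s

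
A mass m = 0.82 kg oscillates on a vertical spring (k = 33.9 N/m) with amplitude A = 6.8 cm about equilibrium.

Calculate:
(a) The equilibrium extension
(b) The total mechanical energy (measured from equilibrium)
x_eq = mg/k = 0.82×9.81/33.9 = 0.2373 m = 23.73 cm
E = ½kA² = ½×33.9×(0.068)² = 0.07838 J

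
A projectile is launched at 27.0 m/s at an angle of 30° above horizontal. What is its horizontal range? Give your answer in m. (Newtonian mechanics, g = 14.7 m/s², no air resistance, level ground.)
R = v₀² sin(2θ) / g = 42.95 m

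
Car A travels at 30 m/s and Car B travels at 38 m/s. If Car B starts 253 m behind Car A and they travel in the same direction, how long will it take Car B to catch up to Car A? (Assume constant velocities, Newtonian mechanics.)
Relative speed: v_rel = 38 - 30 = 8 m/s
Time to catch: t = d₀/v_rel = 253/8 = 31.62 s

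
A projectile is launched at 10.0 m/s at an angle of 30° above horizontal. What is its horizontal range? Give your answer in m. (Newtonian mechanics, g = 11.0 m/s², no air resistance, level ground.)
R = v₀² sin(2θ) / g = 7.873 m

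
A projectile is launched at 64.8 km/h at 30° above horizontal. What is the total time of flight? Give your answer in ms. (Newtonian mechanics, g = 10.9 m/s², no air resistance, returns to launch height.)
T = 2v₀sin(θ)/g (with unit conversion) = 1651.0 ms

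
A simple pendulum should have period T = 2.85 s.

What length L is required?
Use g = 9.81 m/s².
T = 2π√(L/g) → L = g(T/2π)² = 9.81×(2.85/2π)² = 2.018 m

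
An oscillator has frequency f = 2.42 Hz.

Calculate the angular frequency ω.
ω = 2πf = 2π×2.42 = 15.21 rad/s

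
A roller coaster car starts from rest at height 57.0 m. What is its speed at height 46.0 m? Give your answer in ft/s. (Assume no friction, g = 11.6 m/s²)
mgh₁ = ½mv₂² + mgh₂ → v₂ = √(2g(h₁−h₂)) = √(2×11.6×(57−46)) = 15.97 m/s = 52.41 ft/s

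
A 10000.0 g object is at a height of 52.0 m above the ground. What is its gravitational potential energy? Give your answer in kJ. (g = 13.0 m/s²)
PE = mgh = 10 kg × 13.0 m/s² × 52 m = 6760 J = 6.76 kJ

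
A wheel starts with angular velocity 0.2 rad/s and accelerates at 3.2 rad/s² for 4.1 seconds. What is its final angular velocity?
ω = ω₀ + αt = 0.2 + 3.2 × 4.1 = 13.32 rad/s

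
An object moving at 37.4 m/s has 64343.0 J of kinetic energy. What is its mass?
KE = ½mv² → m = 2KE/v² = 2×64343.0/37.4² = 92.0 kg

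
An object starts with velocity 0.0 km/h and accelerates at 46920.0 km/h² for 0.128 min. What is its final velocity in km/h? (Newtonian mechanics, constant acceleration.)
v = v₀ + at (with unit conversion) = 100.1 km/h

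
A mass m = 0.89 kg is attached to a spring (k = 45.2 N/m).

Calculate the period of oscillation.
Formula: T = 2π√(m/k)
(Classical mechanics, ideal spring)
T = 2π√(m/k) = 2π√(0.89/45.2) = 0.8817 s; f = 1/T = 1.134 Hz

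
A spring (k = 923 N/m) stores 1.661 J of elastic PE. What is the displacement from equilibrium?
PE = ½kx² → x = √(2PE/k) = √(2×1.661/923) = 0.05999 m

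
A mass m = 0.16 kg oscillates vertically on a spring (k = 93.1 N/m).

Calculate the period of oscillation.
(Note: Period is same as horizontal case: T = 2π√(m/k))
T = 2π√(m/k) = 2π√(0.16/93.1) = 0.2605 s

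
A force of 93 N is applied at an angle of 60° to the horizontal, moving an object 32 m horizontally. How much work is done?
W = Fd cosθ = 93×32×cos(60°) = 1488.0 J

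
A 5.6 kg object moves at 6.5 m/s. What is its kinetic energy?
KE = ½mv² = ½×5.6×6.5² = 118.3 J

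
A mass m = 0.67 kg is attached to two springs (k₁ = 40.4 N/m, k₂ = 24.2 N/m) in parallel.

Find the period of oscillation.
k_eq = k₁+k₂ = 64.6 N/m
T = 2π√(m/k_eq) = 2π√(0.67/64.6) = 0.6399 s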